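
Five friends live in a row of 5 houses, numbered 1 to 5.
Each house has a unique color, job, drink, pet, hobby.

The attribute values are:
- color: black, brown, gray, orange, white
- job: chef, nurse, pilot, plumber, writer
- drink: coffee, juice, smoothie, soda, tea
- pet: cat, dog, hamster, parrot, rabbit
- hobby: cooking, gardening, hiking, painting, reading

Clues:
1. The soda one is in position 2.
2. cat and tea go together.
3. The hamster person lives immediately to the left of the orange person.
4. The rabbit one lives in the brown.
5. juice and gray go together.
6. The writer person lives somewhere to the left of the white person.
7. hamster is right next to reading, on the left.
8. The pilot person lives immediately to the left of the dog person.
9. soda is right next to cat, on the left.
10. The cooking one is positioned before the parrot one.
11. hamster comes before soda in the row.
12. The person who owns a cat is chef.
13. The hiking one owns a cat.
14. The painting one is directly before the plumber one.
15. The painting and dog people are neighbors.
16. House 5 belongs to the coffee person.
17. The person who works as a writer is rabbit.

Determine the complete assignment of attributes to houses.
Solution:

House | Color | Job | Drink | Pet | Hobby
-----------------------------------------
  1   | gray | pilot | juice | hamster | painting
  2   | orange | plumber | soda | dog | reading
  3   | black | chef | tea | cat | hiking
  4   | brown | writer | smoothie | rabbit | cooking
  5   | white | nurse | coffee | parrot | gardening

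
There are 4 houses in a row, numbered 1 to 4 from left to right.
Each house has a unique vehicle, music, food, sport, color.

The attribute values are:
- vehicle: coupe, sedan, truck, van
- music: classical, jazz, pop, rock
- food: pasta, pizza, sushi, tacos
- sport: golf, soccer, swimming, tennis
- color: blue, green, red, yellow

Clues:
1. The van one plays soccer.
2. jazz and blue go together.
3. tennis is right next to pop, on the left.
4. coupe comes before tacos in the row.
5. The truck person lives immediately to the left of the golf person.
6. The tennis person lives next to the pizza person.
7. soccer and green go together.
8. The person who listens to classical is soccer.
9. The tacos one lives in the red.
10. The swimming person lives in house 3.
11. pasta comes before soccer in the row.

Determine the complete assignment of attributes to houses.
Solution:

House | Vehicle | Music | Food | Sport | Color
----------------------------------------------
  1   | truck | jazz | pasta | tennis | blue
  2   | coupe | pop | pizza | golf | yellow
  3   | sedan | rock | tacos | swimming | red
  4   | van | classical | sushi | soccer | green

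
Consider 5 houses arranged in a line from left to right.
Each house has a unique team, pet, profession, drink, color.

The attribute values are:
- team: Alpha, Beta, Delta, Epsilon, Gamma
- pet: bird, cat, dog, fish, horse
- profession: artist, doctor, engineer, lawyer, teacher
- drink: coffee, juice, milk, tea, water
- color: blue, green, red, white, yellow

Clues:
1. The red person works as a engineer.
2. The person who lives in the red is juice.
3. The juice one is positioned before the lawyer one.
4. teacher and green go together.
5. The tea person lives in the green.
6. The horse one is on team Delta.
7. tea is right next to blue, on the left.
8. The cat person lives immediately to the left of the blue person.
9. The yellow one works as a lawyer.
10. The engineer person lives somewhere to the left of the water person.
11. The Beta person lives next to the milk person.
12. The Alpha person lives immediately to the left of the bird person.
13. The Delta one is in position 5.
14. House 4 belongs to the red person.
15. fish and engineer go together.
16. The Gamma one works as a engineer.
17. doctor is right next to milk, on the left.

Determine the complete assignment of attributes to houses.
Solution:

House | Team | Pet | Profession | Drink | Color
-----------------------------------------------
  1   | Alpha | cat | teacher | tea | green
  2   | Beta | bird | doctor | coffee | blue
  3   | Epsilon | dog | artist | milk | white
  4   | Gamma | fish | engineer | juice | red
  5   | Delta | horse | lawyer | water | yellow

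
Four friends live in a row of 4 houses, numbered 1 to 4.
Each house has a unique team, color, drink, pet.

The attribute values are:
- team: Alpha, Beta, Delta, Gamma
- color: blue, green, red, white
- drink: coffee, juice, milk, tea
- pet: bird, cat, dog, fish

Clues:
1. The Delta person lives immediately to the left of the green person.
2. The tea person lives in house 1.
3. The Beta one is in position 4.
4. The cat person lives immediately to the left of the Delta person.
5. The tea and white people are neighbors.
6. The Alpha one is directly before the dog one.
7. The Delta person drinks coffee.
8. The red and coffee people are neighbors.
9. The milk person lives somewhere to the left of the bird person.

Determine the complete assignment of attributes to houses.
Solution:

House | Team | Color | Drink | Pet
----------------------------------
  1   | Alpha | red | tea | cat
  2   | Delta | white | coffee | dog
  3   | Gamma | green | milk | fish
  4   | Beta | blue | juice | bird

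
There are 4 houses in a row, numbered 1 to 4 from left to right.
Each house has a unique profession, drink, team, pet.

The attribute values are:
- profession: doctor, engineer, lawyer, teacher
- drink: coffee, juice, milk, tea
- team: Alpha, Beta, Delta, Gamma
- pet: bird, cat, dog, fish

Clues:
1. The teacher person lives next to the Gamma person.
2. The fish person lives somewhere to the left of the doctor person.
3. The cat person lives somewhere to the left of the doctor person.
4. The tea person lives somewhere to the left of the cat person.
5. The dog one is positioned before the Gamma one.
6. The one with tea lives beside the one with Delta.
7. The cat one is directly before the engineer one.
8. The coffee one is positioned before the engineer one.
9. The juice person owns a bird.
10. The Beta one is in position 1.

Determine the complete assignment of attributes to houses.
Solution:

House | Profession | Drink | Team | Pet
---------------------------------------
  1   | lawyer | tea | Beta | dog
  2   | teacher | coffee | Delta | cat
  3   | engineer | milk | Gamma | fish
  4   | doctor | juice | Alpha | bird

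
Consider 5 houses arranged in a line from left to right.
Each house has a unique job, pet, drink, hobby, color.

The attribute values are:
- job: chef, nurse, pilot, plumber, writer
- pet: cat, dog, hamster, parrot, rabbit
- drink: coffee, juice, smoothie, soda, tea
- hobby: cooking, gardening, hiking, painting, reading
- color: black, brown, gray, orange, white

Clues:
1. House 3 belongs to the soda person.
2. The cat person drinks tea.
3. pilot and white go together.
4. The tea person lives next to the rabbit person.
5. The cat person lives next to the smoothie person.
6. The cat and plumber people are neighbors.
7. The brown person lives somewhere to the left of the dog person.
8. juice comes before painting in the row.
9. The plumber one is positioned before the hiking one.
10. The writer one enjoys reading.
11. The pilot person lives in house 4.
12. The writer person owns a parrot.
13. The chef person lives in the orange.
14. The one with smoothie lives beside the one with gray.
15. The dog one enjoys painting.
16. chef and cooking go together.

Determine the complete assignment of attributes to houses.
Solution:

House | Job | Pet | Drink | Hobby | Color
-----------------------------------------
  1   | chef | cat | tea | cooking | orange
  2   | plumber | rabbit | smoothie | gardening | brown
  3   | writer | parrot | soda | reading | gray
  4   | pilot | hamster | juice | hiking | white
  5   | nurse | dog | coffee | painting | black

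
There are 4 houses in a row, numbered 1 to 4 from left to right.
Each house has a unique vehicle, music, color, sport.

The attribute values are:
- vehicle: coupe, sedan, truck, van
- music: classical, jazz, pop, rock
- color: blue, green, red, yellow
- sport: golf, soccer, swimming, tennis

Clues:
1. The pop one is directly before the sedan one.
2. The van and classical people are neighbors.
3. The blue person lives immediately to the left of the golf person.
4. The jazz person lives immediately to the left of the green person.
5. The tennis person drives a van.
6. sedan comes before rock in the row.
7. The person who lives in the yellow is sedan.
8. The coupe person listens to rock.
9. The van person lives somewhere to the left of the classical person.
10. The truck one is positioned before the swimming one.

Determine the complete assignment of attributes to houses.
Solution:

House | Vehicle | Music | Color | Sport
---------------------------------------
  1   | van | pop | blue | tennis
  2   | sedan | classical | yellow | golf
  3   | truck | jazz | red | soccer
  4   | coupe | rock | green | swimming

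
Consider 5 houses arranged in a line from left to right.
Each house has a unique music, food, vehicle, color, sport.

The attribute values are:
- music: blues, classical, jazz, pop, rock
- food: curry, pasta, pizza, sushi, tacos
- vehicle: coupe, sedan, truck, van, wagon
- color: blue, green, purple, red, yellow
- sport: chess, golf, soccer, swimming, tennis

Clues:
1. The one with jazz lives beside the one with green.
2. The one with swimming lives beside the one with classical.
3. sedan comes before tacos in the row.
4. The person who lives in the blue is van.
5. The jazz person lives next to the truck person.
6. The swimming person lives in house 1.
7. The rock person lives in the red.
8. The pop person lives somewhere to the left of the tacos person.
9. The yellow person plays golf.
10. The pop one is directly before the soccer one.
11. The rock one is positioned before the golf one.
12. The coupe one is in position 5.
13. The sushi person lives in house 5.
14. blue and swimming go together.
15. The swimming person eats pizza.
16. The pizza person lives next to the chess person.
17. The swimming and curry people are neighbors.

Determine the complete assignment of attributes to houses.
Solution:

House | Music | Food | Vehicle | Color | Sport
----------------------------------------------
  1   | jazz | pizza | van | blue | swimming
  2   | classical | curry | truck | green | chess
  3   | pop | pasta | sedan | purple | tennis
  4   | rock | tacos | wagon | red | soccer
  5   | blues | sushi | coupe | yellow | golf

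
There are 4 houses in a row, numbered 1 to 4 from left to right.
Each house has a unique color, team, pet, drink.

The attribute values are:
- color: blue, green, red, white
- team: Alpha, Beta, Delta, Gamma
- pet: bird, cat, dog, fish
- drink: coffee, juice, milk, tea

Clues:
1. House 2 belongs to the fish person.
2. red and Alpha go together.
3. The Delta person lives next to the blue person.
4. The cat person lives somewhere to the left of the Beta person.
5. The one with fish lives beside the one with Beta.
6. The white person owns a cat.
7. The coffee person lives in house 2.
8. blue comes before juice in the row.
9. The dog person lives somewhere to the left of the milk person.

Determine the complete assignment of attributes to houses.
Solution:

House | Color | Team | Pet | Drink
----------------------------------
  1   | white | Delta | cat | tea
  2   | blue | Gamma | fish | coffee
  3   | green | Beta | dog | juice
  4   | red | Alpha | bird | milk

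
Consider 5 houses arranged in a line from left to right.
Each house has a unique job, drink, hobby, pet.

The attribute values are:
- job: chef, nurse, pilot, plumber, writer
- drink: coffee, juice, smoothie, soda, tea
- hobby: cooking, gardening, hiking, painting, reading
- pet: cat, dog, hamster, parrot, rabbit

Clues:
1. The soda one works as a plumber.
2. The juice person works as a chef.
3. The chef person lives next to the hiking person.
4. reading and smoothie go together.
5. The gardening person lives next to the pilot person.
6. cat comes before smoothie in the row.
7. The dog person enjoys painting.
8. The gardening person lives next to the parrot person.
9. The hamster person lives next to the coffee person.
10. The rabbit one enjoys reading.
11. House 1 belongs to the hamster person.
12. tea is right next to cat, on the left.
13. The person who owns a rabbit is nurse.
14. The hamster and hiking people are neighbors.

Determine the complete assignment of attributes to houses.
Solution:

House | Job | Drink | Hobby | Pet
---------------------------------
  1   | chef | juice | gardening | hamster
  2   | pilot | coffee | hiking | parrot
  3   | writer | tea | painting | dog
  4   | plumber | soda | cooking | cat
  5   | nurse | smoothie | reading | rabbit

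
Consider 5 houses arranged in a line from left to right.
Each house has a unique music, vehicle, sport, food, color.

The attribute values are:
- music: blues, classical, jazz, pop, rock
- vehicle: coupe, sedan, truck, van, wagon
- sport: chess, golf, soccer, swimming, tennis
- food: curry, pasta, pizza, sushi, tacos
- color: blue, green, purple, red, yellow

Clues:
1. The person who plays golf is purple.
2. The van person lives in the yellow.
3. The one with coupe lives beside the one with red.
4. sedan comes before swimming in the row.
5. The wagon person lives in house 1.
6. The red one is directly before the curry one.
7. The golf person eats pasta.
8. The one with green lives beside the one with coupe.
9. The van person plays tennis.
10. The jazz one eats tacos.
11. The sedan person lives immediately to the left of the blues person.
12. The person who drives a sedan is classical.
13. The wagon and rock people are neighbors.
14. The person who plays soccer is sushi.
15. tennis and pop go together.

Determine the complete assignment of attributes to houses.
Solution:

House | Music | Vehicle | Sport | Food | Color
----------------------------------------------
  1   | jazz | wagon | chess | tacos | green
  2   | rock | coupe | golf | pasta | purple
  3   | classical | sedan | soccer | sushi | red
  4   | blues | truck | swimming | curry | blue
  5   | pop | van | tennis | pizza | yellow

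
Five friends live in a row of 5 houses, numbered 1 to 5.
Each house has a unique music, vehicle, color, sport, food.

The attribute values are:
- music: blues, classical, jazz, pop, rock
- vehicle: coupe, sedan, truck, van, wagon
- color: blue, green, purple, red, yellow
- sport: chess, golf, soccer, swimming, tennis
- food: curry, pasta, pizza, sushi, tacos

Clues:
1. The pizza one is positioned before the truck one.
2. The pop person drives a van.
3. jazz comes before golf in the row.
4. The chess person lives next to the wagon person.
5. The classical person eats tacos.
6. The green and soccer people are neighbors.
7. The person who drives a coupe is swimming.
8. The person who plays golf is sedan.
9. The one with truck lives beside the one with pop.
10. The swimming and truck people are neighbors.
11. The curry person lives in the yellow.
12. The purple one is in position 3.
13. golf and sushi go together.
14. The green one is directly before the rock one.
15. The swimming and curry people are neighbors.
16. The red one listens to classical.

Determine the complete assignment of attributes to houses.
Solution:

House | Music | Vehicle | Color | Sport | Food
----------------------------------------------
  1   | jazz | coupe | green | swimming | pizza
  2   | rock | truck | yellow | soccer | curry
  3   | pop | van | purple | chess | pasta
  4   | classical | wagon | red | tennis | tacos
  5   | blues | sedan | blue | golf | sushi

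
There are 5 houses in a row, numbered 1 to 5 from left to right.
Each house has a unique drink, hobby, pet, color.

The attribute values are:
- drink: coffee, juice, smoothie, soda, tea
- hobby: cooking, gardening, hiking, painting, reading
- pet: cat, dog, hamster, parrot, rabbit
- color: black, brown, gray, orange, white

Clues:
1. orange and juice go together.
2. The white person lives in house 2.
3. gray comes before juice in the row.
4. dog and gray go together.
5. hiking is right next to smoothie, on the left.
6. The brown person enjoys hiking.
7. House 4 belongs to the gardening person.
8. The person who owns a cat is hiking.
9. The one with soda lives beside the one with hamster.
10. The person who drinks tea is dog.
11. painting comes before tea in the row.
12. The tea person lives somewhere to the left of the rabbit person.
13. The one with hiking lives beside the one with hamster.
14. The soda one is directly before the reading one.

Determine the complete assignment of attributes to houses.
Solution:

House | Drink | Hobby | Pet | Color
-----------------------------------
  1   | soda | hiking | cat | brown
  2   | smoothie | reading | hamster | white
  3   | coffee | painting | parrot | black
  4   | tea | gardening | dog | gray
  5   | juice | cooking | rabbit | orange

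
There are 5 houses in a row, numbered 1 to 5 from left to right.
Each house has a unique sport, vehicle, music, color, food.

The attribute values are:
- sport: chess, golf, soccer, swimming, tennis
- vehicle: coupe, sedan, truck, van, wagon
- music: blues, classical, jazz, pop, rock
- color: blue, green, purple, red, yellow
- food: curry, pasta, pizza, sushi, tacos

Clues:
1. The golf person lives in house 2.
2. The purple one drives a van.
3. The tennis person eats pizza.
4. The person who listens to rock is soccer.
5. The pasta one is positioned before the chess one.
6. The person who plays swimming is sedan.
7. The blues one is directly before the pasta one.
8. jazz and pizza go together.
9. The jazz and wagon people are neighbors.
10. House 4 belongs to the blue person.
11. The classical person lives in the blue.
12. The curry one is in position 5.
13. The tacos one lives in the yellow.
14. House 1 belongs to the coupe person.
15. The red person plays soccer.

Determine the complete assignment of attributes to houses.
Solution:

House | Sport | Vehicle | Music | Color | Food
----------------------------------------------
  1   | tennis | coupe | jazz | green | pizza
  2   | golf | wagon | blues | yellow | tacos
  3   | soccer | truck | rock | red | pasta
  4   | swimming | sedan | classical | blue | sushi
  5   | chess | van | pop | purple | curry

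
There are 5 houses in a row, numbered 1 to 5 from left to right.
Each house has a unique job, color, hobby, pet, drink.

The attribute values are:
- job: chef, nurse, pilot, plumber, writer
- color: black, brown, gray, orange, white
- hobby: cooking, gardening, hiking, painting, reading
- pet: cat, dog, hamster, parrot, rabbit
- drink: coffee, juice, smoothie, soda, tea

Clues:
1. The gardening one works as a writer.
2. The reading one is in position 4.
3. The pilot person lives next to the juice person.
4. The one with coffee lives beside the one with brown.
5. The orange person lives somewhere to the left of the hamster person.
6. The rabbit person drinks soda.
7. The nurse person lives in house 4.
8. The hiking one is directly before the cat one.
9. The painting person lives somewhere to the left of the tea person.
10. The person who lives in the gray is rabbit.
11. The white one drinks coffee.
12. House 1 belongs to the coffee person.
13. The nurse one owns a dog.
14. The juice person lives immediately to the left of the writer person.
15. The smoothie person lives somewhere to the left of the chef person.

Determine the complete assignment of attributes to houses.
Solution:

House | Job | Color | Hobby | Pet | Drink
-----------------------------------------
  1   | pilot | white | hiking | parrot | coffee
  2   | plumber | brown | painting | cat | juice
  3   | writer | gray | gardening | rabbit | soda
  4   | nurse | orange | reading | dog | smoothie
  5   | chef | black | cooking | hamster | tea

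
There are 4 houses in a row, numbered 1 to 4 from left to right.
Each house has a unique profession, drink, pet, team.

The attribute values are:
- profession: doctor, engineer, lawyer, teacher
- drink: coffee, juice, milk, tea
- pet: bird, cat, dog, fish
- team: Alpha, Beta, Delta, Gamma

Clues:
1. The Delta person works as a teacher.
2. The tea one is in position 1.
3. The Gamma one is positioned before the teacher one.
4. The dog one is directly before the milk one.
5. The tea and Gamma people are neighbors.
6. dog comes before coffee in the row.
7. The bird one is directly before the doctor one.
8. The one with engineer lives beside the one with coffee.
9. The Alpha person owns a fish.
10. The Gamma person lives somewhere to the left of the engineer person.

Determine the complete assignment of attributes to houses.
Solution:

House | Profession | Drink | Pet | Team
---------------------------------------
  1   | lawyer | tea | bird | Beta
  2   | doctor | juice | dog | Gamma
  3   | engineer | milk | fish | Alpha
  4   | teacher | coffee | cat | Delta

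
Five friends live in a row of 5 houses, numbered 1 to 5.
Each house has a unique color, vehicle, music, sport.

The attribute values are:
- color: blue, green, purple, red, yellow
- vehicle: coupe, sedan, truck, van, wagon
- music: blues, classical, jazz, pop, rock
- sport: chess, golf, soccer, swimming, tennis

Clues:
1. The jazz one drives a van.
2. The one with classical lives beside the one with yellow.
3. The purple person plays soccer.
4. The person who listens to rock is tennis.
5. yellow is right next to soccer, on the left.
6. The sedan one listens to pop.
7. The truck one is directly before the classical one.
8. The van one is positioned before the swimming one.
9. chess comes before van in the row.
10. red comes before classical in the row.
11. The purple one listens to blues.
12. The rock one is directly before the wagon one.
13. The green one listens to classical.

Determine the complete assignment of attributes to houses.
Solution:

House | Color | Vehicle | Music | Sport
---------------------------------------
  1   | red | truck | rock | tennis
  2   | green | wagon | classical | chess
  3   | yellow | van | jazz | golf
  4   | purple | coupe | blues | soccer
  5   | blue | sedan | pop | swimming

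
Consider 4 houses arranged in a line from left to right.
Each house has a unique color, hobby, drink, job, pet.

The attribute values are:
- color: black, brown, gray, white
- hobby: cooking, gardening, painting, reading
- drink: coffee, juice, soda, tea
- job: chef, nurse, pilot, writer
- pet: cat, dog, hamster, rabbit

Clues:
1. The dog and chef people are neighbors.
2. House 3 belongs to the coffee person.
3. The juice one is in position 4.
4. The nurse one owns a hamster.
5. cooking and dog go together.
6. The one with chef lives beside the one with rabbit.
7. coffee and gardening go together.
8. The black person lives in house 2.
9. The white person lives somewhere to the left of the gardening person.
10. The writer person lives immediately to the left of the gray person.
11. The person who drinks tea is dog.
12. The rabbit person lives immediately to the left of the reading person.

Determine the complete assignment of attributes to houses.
Solution:

House | Color | Hobby | Drink | Job | Pet
-----------------------------------------
  1   | white | cooking | tea | pilot | dog
  2   | black | painting | soda | chef | cat
  3   | brown | gardening | coffee | writer | rabbit
  4   | gray | reading | juice | nurse | hamster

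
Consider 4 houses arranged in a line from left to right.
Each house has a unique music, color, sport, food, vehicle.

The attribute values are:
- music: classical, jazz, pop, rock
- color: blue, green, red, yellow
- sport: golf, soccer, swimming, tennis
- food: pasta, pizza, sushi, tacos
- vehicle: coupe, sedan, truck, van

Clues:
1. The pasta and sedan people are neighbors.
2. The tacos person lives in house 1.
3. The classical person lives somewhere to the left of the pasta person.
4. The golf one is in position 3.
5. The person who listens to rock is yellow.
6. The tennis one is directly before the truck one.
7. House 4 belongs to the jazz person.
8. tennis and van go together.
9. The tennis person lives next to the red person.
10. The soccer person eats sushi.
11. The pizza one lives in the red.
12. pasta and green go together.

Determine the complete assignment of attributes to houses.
Solution:

House | Music | Color | Sport | Food | Vehicle
----------------------------------------------
  1   | rock | yellow | tennis | tacos | van
  2   | classical | red | swimming | pizza | truck
  3   | pop | green | golf | pasta | coupe
  4   | jazz | blue | soccer | sushi | sedan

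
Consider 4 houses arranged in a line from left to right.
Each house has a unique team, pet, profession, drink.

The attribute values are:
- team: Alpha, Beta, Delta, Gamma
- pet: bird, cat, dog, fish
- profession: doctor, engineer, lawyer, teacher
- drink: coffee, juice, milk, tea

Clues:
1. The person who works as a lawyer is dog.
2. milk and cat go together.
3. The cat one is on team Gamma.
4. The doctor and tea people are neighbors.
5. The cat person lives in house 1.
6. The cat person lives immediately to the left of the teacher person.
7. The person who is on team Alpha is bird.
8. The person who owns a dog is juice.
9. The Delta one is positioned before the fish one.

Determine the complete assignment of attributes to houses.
Solution:

House | Team | Pet | Profession | Drink
---------------------------------------
  1   | Gamma | cat | doctor | milk
  2   | Alpha | bird | teacher | tea
  3   | Delta | dog | lawyer | juice
  4   | Beta | fish | engineer | coffee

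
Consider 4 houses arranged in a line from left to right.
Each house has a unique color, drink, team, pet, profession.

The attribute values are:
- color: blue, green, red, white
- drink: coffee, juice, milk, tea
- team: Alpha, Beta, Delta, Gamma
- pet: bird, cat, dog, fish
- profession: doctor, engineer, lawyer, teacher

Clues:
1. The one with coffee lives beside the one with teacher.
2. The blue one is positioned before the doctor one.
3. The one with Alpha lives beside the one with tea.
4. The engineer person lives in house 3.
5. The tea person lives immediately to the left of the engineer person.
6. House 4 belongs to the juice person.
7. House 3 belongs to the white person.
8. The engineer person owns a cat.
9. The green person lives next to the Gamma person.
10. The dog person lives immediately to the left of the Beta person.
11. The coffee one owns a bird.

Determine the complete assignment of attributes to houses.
Solution:

House | Color | Drink | Team | Pet | Profession
-----------------------------------------------
  1   | green | coffee | Alpha | bird | lawyer
  2   | blue | tea | Gamma | dog | teacher
  3   | white | milk | Beta | cat | engineer
  4   | red | juice | Delta | fish | doctor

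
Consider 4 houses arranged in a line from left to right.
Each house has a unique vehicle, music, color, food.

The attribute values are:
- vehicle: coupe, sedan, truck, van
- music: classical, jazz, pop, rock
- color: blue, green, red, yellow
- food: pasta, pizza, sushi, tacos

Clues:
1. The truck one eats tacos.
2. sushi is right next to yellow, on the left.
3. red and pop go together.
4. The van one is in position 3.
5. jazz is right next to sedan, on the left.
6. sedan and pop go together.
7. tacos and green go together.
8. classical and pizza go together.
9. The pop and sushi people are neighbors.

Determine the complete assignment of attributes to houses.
Solution:

House | Vehicle | Music | Color | Food
--------------------------------------
  1   | truck | jazz | green | tacos
  2   | sedan | pop | red | pasta
  3   | van | rock | blue | sushi
  4   | coupe | classical | yellow | pizza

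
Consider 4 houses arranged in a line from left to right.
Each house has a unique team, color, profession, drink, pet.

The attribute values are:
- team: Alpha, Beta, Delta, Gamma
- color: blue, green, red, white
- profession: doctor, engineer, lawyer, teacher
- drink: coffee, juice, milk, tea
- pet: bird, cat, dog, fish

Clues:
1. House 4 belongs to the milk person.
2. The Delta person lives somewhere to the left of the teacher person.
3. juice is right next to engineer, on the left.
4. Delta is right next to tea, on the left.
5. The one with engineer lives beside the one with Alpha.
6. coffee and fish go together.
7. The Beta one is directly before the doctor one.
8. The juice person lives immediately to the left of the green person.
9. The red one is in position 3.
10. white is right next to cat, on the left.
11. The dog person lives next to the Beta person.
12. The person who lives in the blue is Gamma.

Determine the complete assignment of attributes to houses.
Solution:

House | Team | Color | Profession | Drink | Pet
-----------------------------------------------
  1   | Delta | white | lawyer | juice | dog
  2   | Beta | green | engineer | tea | cat
  3   | Alpha | red | doctor | coffee | fish
  4   | Gamma | blue | teacher | milk | bird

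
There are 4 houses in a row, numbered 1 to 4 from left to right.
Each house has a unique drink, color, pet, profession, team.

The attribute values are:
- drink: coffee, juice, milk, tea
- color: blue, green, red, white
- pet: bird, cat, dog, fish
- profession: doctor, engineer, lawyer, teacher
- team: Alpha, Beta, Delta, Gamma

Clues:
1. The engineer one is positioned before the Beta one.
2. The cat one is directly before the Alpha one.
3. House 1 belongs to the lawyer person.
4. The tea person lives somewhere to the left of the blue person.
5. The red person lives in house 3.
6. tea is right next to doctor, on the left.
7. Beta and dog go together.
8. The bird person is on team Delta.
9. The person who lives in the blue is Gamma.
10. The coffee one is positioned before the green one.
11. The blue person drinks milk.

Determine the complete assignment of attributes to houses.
Solution:

House | Drink | Color | Pet | Profession | Team
-----------------------------------------------
  1   | tea | white | bird | lawyer | Delta
  2   | milk | blue | cat | doctor | Gamma
  3   | coffee | red | fish | engineer | Alpha
  4   | juice | green | dog | teacher | Beta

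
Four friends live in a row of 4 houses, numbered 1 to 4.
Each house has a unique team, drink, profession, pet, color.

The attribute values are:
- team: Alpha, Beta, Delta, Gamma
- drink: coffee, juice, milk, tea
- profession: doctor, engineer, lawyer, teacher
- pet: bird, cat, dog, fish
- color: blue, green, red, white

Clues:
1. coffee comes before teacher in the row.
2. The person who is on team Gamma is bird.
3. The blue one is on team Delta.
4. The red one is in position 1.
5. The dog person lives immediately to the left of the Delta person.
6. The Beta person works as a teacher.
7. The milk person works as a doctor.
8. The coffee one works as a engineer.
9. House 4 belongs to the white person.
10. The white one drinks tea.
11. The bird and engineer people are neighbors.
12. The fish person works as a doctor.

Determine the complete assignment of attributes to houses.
Solution:

House | Team | Drink | Profession | Pet | Color
-----------------------------------------------
  1   | Gamma | juice | lawyer | bird | red
  2   | Alpha | coffee | engineer | dog | green
  3   | Delta | milk | doctor | fish | blue
  4   | Beta | tea | teacher | cat | white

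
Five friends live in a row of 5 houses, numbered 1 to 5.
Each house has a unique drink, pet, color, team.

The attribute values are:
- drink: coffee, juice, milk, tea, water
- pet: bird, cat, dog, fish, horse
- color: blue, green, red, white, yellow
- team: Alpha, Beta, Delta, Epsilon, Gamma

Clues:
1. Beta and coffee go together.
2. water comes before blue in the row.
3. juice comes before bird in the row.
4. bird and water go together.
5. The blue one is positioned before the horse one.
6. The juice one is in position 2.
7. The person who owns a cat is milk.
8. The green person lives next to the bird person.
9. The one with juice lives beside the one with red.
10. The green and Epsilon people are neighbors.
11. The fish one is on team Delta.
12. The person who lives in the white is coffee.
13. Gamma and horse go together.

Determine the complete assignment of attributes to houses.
Solution:

House | Drink | Pet | Color | Team
----------------------------------
  1   | coffee | dog | white | Beta
  2   | juice | fish | green | Delta
  3   | water | bird | red | Epsilon
  4   | milk | cat | blue | Alpha
  5   | tea | horse | yellow | Gamma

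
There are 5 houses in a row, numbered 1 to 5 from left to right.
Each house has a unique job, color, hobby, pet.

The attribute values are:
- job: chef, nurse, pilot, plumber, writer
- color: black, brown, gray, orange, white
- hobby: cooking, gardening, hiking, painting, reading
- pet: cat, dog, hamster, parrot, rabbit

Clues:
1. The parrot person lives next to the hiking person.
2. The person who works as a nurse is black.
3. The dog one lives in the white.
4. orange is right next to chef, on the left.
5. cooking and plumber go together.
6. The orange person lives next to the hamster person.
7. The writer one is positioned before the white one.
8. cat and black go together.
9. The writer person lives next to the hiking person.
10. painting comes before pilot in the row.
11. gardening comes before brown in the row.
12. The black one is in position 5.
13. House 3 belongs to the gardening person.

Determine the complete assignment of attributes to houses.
Solution:

House | Job | Color | Hobby | Pet
---------------------------------
  1   | writer | orange | painting | parrot
  2   | chef | gray | hiking | hamster
  3   | pilot | white | gardening | dog
  4   | plumber | brown | cooking | rabbit
  5   | nurse | black | reading | cat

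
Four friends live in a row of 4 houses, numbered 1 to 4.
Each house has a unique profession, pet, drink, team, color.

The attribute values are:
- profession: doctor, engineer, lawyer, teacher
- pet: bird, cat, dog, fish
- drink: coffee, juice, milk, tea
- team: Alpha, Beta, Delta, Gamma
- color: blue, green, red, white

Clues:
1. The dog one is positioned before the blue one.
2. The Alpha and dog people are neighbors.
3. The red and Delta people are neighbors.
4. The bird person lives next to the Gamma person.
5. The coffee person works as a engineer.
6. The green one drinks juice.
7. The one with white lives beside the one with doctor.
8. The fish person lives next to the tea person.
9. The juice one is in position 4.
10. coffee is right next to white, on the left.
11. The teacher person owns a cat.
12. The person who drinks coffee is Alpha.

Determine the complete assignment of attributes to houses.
Solution:

House | Profession | Pet | Drink | Team | Color
-----------------------------------------------
  1   | engineer | fish | coffee | Alpha | red
  2   | lawyer | dog | tea | Delta | white
  3   | doctor | bird | milk | Beta | blue
  4   | teacher | cat | juice | Gamma | green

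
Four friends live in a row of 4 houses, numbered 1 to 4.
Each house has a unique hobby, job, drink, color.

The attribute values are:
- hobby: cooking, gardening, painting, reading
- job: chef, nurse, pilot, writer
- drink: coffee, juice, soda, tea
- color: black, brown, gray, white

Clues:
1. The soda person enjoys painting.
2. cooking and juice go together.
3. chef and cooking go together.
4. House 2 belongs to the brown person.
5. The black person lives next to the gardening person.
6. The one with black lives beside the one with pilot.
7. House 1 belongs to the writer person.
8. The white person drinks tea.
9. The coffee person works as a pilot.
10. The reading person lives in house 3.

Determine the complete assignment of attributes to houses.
Solution:

House | Hobby | Job | Drink | Color
-----------------------------------
  1   | painting | writer | soda | black
  2   | gardening | pilot | coffee | brown
  3   | reading | nurse | tea | white
  4   | cooking | chef | juice | gray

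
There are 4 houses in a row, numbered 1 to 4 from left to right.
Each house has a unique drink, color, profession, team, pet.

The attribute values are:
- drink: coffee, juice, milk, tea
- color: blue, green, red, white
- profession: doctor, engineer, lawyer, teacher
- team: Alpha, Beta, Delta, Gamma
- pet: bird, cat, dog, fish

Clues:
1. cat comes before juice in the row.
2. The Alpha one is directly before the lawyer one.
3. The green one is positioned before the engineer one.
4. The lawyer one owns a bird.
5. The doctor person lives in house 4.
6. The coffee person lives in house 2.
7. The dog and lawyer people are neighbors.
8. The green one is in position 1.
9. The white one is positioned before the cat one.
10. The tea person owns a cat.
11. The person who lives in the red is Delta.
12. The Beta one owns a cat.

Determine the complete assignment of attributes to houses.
Solution:

House | Drink | Color | Profession | Team | Pet
-----------------------------------------------
  1   | milk | green | teacher | Alpha | dog
  2   | coffee | white | lawyer | Gamma | bird
  3   | tea | blue | engineer | Beta | cat
  4   | juice | red | doctor | Delta | fish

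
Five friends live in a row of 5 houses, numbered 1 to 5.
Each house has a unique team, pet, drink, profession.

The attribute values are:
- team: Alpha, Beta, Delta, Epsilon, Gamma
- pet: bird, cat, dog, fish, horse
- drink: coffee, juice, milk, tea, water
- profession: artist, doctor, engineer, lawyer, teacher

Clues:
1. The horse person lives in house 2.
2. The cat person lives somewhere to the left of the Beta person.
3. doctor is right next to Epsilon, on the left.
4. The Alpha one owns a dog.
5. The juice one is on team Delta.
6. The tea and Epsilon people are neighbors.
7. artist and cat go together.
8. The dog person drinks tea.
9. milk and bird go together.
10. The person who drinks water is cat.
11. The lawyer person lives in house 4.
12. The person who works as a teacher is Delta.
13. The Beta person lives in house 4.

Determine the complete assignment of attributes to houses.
Solution:

House | Team | Pet | Drink | Profession
---------------------------------------
  1   | Alpha | dog | tea | doctor
  2   | Epsilon | horse | coffee | engineer
  3   | Gamma | cat | water | artist
  4   | Beta | bird | milk | lawyer
  5   | Delta | fish | juice | teacher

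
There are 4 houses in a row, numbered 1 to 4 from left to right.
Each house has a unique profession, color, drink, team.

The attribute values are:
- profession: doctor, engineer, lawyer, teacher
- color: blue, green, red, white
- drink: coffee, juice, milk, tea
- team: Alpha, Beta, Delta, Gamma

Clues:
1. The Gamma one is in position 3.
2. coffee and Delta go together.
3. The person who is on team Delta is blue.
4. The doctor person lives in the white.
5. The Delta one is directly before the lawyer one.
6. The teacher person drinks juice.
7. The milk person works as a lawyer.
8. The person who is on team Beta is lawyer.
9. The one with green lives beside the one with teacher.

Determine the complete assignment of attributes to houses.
Solution:

House | Profession | Color | Drink | Team
-----------------------------------------
  1   | engineer | blue | coffee | Delta
  2   | lawyer | green | milk | Beta
  3   | teacher | red | juice | Gamma
  4   | doctor | white | tea | Alpha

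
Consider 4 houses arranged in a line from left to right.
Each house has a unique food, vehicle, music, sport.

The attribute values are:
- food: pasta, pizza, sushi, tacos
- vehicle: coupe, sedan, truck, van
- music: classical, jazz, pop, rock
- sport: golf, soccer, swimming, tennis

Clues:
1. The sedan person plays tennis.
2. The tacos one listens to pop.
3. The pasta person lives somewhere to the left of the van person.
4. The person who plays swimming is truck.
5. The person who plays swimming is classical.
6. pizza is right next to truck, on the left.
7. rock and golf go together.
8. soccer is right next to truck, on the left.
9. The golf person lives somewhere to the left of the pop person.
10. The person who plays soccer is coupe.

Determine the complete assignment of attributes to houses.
Solution:

House | Food | Vehicle | Music | Sport
--------------------------------------
  1   | pizza | coupe | jazz | soccer
  2   | pasta | truck | classical | swimming
  3   | sushi | van | rock | golf
  4   | tacos | sedan | pop | tennis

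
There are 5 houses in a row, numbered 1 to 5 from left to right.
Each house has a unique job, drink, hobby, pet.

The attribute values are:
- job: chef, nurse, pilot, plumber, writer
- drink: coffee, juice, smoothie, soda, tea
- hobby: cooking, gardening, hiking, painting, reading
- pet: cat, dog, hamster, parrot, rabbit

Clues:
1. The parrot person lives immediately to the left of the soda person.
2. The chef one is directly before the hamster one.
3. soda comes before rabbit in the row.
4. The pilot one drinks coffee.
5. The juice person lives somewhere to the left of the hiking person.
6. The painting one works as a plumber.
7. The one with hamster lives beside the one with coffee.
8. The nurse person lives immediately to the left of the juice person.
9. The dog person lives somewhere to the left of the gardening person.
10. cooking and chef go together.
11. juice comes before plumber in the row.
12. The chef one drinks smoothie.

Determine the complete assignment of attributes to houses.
Solution:

House | Job | Drink | Hobby | Pet
---------------------------------
  1   | nurse | tea | reading | dog
  2   | writer | juice | gardening | cat
  3   | chef | smoothie | cooking | parrot
  4   | plumber | soda | painting | hamster
  5   | pilot | coffee | hiking | rabbit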